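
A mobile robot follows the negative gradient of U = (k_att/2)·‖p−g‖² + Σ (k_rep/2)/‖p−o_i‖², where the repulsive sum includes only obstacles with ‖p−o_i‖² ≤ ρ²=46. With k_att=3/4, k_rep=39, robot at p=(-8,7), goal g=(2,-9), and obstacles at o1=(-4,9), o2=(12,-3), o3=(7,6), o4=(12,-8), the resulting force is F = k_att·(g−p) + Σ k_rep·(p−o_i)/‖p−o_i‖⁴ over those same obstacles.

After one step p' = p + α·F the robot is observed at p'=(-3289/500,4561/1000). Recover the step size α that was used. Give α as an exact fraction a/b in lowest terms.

α = 1/5

F_att = 3/4·(g−p) = 3/4·(10,-16) = (7.5000,-12.0000)
o1: d²=20 ≤ ρ²=46; F_rep = 39·(-4,-2)/20² = (-0.3900,-0.1950)
o2: d²=500 > ρ²=46 → inactive
o3: d²=226 > ρ²=46 → inactive
o4: d²=625 > ρ²=46 → inactive
F = F_att + ΣF_rep = (7.1100,-12.1950)
Δp = p'−p = (1.4220,-2.4390); α = Δx/Fx = (711/500) / (711/100) = 1/5
check: Δy/Fy = (-2439/1000) / (-2439/200) = 1/5 ✓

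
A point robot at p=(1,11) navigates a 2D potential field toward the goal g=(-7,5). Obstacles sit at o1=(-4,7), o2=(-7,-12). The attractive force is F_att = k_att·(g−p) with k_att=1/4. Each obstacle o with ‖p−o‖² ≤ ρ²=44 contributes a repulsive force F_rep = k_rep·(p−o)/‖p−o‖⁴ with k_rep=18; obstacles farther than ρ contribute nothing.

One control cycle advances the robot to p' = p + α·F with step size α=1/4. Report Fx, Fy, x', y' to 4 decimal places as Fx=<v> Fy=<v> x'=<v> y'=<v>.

Fx=-1.9465 Fy=-1.4572 x'=0.5134 y'=10.6357

F_att = 1/4·(g−p) = 1/4·(-8,-6) = (-2.0000,-1.5000)
o1: d²=41 ≤ ρ²=44; F_rep = 18·(5,4)/41² = (0.0535,0.0428)
o2: d²=593 > ρ²=44 → inactive
F = F_att + ΣF_rep = (-1.9465,-1.4572)
p' = p + 1/4·F = (0.5134,10.6357)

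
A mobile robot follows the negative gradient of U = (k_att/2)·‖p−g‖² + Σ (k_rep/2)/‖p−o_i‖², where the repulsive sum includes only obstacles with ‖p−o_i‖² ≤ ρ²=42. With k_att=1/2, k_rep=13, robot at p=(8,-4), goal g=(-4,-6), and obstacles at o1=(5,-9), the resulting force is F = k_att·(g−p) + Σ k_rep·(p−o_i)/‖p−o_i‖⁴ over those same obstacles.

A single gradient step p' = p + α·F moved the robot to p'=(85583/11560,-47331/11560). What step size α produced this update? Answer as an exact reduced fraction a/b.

α = 1/10

F_att = 1/2·(g−p) = 1/2·(-12,-2) = (-6.0000,-1.0000)
o1: d²=34 ≤ ρ²=42; F_rep = 13·(3,5)/34² = (0.0337,0.0562)
F = F_att + ΣF_rep = (-5.9663,-0.9438)
Δp = p'−p = (-0.5966,-0.0944); α = Δx/Fx = (-6897/11560) / (-6897/1156) = 1/10
check: Δy/Fy = (-1091/11560) / (-1091/1156) = 1/10 ✓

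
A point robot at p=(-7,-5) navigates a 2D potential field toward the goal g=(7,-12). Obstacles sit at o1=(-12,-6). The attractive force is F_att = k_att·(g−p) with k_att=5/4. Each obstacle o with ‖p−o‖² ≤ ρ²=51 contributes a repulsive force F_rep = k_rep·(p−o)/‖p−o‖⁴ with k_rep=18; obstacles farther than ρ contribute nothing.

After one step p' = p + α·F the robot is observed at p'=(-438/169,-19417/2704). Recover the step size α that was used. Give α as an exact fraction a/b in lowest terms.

α = 1/4

F_att = 5/4·(g−p) = 5/4·(14,-7) = (17.5000,-8.7500)
o1: d²=26 ≤ ρ²=51; F_rep = 18·(5,1)/26² = (0.1331,0.0266)
F = F_att + ΣF_rep = (17.6331,-8.7234)
Δp = p'−p = (4.4083,-2.1808); α = Δx/Fx = (745/169) / (2980/169) = 1/4
check: Δy/Fy = (-5897/2704) / (-5897/676) = 1/4 ✓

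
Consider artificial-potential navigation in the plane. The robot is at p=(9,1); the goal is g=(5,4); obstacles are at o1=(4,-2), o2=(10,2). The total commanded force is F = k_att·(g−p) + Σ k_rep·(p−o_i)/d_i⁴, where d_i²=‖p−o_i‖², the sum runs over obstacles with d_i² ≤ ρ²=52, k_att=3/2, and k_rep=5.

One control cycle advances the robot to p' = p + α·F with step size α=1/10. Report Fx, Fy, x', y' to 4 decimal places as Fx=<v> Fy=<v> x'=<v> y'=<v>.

F_att = 3/2·(g−p) = 3/2·(-4,3) = (-6.0000,4.5000)
o1: d²=34 ≤ ρ²=52; F_rep = 5·(5,3)/34² = (0.0216,0.0130)
o2: d²=2 ≤ ρ²=52; F_rep = 5·(-1,-1)/2² = (-1.2500,-1.2500)
F = F_att + ΣF_rep = (-7.2284,3.2630)
p' = p + 1/10·F = (8.2772,1.3263)

Fx=-7.2284 Fy=3.2630 x'=8.2772 y'=1.3263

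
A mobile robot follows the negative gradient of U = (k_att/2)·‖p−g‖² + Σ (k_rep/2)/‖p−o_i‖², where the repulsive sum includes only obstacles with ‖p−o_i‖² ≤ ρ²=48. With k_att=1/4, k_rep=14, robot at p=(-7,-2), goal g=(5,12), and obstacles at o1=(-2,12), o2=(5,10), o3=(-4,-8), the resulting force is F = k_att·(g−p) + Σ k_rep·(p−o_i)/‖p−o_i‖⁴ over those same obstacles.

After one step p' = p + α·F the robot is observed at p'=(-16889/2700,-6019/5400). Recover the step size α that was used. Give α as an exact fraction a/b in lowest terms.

α = 1/4

F_att = 1/4·(g−p) = 1/4·(12,14) = (3.0000,3.5000)
o1: d²=221 > ρ²=48 → inactive
o2: d²=288 > ρ²=48 → inactive
o3: d²=45 ≤ ρ²=48; F_rep = 14·(-3,6)/45² = (-0.0207,0.0415)
F = F_att + ΣF_rep = (2.9793,3.5415)
Δp = p'−p = (0.7448,0.8854); α = Δx/Fx = (2011/2700) / (2011/675) = 1/4
check: Δy/Fy = (4781/5400) / (4781/1350) = 1/4 ✓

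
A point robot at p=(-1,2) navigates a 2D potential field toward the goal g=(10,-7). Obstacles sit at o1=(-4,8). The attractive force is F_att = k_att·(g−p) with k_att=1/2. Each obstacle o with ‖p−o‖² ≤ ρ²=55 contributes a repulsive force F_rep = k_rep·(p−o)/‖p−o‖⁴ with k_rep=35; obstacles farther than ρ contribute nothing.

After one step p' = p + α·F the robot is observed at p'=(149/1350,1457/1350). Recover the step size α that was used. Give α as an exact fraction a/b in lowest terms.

F_att = 1/2·(g−p) = 1/2·(11,-9) = (5.5000,-4.5000)
o1: d²=45 ≤ ρ²=55; F_rep = 35·(3,-6)/45² = (0.0519,-0.1037)
F = F_att + ΣF_rep = (5.5519,-4.6037)
Δp = p'−p = (1.1104,-0.9207); α = Δx/Fx = (1499/1350) / (1499/270) = 1/5
check: Δy/Fy = (-1243/1350) / (-1243/270) = 1/5 ✓

α = 1/5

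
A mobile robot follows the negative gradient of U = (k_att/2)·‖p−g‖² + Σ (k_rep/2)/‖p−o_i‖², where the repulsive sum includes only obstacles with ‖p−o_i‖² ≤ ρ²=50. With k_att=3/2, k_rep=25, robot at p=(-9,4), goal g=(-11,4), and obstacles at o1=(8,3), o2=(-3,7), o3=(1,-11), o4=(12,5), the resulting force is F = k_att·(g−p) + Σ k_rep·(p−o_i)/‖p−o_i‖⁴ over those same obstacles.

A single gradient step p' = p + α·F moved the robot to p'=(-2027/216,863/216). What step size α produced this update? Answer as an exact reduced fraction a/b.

F_att = 3/2·(g−p) = 3/2·(-2,0) = (-3.0000,0.0000)
o1: d²=290 > ρ²=50 → inactive
o2: d²=45 ≤ ρ²=50; F_rep = 25·(-6,-3)/45² = (-0.0741,-0.0370)
o3: d²=325 > ρ²=50 → inactive
o4: d²=442 > ρ²=50 → inactive
F = F_att + ΣF_rep = (-3.0741,-0.0370)
Δp = p'−p = (-0.3843,-0.0046); α = Δx/Fx = (-83/216) / (-83/27) = 1/8
check: Δy/Fy = (-1/216) / (-1/27) = 1/8 ✓

α = 1/8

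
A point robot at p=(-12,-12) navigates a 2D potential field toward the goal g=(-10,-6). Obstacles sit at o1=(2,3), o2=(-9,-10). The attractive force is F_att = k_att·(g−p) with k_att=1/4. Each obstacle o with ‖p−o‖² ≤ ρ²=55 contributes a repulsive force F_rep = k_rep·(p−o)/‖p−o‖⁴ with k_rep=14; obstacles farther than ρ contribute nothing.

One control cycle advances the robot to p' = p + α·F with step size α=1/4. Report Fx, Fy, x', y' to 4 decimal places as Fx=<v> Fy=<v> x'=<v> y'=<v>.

Fx=0.2515 Fy=1.3343 x'=-11.9371 y'=-11.6664

F_att = 1/4·(g−p) = 1/4·(2,6) = (0.5000,1.5000)
o1: d²=421 > ρ²=55 → inactive
o2: d²=13 ≤ ρ²=55; F_rep = 14·(-3,-2)/13² = (-0.2485,-0.1657)
F = F_att + ΣF_rep = (0.2515,1.3343)
p' = p + 1/4·F = (-11.9371,-11.6664)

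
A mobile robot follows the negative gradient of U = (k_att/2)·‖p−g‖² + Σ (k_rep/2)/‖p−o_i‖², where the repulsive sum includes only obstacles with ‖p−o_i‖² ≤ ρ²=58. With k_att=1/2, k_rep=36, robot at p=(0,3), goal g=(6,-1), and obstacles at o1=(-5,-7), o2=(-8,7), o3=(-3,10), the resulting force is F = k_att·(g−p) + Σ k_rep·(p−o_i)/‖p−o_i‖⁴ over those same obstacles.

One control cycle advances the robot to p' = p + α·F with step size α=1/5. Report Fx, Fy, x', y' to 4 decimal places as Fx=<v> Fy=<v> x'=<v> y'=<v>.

F_att = 1/2·(g−p) = 1/2·(6,-4) = (3.0000,-2.0000)
o1: d²=125 > ρ²=58 → inactive
o2: d²=80 > ρ²=58 → inactive
o3: d²=58 ≤ ρ²=58; F_rep = 36·(3,-7)/58² = (0.0321,-0.0749)
F = F_att + ΣF_rep = (3.0321,-2.0749)
p' = p + 1/5·F = (0.6064,2.5850)

Fx=3.0321 Fy=-2.0749 x'=0.6064 y'=2.5850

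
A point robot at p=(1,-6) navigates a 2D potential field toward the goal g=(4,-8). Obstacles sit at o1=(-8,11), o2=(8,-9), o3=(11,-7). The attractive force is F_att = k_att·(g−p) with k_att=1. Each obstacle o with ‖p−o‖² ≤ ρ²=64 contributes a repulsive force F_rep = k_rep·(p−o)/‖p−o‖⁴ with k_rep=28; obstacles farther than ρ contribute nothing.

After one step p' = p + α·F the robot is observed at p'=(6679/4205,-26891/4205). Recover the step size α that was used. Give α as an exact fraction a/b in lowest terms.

F_att = 1·(g−p) = 1·(3,-2) = (3.0000,-2.0000)
o1: d²=370 > ρ²=64 → inactive
o2: d²=58 ≤ ρ²=64; F_rep = 28·(-7,3)/58² = (-0.0583,0.0250)
o3: d²=101 > ρ²=64 → inactive
F = F_att + ΣF_rep = (2.9417,-1.9750)
Δp = p'−p = (0.5883,-0.3950); α = Δx/Fx = (2474/4205) / (2474/841) = 1/5
check: Δy/Fy = (-1661/4205) / (-1661/841) = 1/5 ✓

α = 1/5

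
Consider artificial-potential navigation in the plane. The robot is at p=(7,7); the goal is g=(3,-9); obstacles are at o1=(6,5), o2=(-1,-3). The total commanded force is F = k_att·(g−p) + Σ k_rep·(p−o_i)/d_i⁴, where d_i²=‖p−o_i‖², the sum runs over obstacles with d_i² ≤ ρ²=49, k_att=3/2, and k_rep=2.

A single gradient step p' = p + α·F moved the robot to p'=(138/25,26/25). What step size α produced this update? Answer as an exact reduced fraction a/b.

α = 1/4

F_att = 3/2·(g−p) = 3/2·(-4,-16) = (-6.0000,-24.0000)
o1: d²=5 ≤ ρ²=49; F_rep = 2·(1,2)/5² = (0.0800,0.1600)
o2: d²=164 > ρ²=49 → inactive
F = F_att + ΣF_rep = (-5.9200,-23.8400)
Δp = p'−p = (-1.4800,-5.9600); α = Δx/Fx = (-37/25) / (-148/25) = 1/4
check: Δy/Fy = (-149/25) / (-596/25) = 1/4 ✓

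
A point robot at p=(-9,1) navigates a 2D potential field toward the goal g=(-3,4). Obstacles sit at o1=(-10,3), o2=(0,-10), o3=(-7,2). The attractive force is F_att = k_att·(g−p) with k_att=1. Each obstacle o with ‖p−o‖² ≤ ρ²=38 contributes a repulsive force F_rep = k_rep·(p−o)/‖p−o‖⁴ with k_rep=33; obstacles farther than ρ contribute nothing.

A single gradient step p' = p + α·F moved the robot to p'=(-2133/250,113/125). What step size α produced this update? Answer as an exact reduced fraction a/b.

α = 1/10

F_att = 1·(g−p) = 1·(6,3) = (6.0000,3.0000)
o1: d²=5 ≤ ρ²=38; F_rep = 33·(1,-2)/5² = (1.3200,-2.6400)
o2: d²=202 > ρ²=38 → inactive
o3: d²=5 ≤ ρ²=38; F_rep = 33·(-2,-1)/5² = (-2.6400,-1.3200)
F = F_att + ΣF_rep = (4.6800,-0.9600)
Δp = p'−p = (0.4680,-0.0960); α = Δx/Fx = (117/250) / (117/25) = 1/10
check: Δy/Fy = (-12/125) / (-24/25) = 1/10 ✓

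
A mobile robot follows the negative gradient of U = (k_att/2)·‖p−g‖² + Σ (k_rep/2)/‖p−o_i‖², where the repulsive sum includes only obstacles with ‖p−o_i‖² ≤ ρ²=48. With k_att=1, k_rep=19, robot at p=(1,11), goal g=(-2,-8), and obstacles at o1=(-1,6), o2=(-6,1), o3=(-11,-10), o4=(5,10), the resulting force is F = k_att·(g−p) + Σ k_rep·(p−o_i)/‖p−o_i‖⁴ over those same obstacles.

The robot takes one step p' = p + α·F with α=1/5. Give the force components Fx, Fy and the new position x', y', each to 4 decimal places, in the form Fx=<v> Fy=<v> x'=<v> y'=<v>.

F_att = 1·(g−p) = 1·(-3,-19) = (-3.0000,-19.0000)
o1: d²=29 ≤ ρ²=48; F_rep = 19·(2,5)/29² = (0.0452,0.1130)
o2: d²=149 > ρ²=48 → inactive
o3: d²=585 > ρ²=48 → inactive
o4: d²=17 ≤ ρ²=48; F_rep = 19·(-4,1)/17² = (-0.2630,0.0657)
F = F_att + ΣF_rep = (-3.2178,-18.8213)
p' = p + 1/5·F = (0.3564,7.2357)

Fx=-3.2178 Fy=-18.8213 x'=0.3564 y'=7.2357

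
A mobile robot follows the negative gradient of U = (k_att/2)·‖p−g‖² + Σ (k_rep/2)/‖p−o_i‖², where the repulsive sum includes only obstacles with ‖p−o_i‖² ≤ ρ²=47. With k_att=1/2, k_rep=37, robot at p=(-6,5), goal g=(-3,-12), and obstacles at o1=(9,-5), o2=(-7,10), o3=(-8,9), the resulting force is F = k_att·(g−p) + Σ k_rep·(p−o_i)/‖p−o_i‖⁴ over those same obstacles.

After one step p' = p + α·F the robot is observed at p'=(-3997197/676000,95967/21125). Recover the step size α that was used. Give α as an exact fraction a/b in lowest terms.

α = 1/20

F_att = 1/2·(g−p) = 1/2·(3,-17) = (1.5000,-8.5000)
o1: d²=325 > ρ²=47 → inactive
o2: d²=26 ≤ ρ²=47; F_rep = 37·(1,-5)/26² = (0.0547,-0.2737)
o3: d²=20 ≤ ρ²=47; F_rep = 37·(2,-4)/20² = (0.1850,-0.3700)
F = F_att + ΣF_rep = (1.7397,-9.1437)
Δp = p'−p = (0.0870,-0.4572); α = Δx/Fx = (58803/676000) / (58803/33800) = 1/20
check: Δy/Fy = (-9658/21125) / (-38632/4225) = 1/20 ✓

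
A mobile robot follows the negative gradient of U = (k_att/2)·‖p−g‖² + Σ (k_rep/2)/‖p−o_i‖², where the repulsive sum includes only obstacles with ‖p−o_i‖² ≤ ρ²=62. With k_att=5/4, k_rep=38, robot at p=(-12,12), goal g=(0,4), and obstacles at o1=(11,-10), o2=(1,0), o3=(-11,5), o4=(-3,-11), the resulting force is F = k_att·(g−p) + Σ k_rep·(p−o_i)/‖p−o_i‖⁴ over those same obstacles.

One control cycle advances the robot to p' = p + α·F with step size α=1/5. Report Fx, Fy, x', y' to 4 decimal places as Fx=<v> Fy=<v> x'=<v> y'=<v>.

Fx=14.9848 Fy=-9.8936 x'=-9.0030 y'=10.0213

F_att = 5/4·(g−p) = 5/4·(12,-8) = (15.0000,-10.0000)
o1: d²=1013 > ρ²=62 → inactive
o2: d²=313 > ρ²=62 → inactive
o3: d²=50 ≤ ρ²=62; F_rep = 38·(-1,7)/50² = (-0.0152,0.1064)
o4: d²=610 > ρ²=62 → inactive
F = F_att + ΣF_rep = (14.9848,-9.8936)
p' = p + 1/5·F = (-9.0030,10.0213)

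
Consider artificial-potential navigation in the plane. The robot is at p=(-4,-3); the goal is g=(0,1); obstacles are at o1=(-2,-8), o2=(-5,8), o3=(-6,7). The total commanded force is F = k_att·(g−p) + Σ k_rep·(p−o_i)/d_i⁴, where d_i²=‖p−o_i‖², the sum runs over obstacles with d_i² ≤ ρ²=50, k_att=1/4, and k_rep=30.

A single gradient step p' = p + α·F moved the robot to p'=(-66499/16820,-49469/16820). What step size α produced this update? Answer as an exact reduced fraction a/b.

α = 1/20

F_att = 1/4·(g−p) = 1/4·(4,4) = (1.0000,1.0000)
o1: d²=29 ≤ ρ²=50; F_rep = 30·(-2,5)/29² = (-0.0713,0.1784)
o2: d²=122 > ρ²=50 → inactive
o3: d²=104 > ρ²=50 → inactive
F = F_att + ΣF_rep = (0.9287,1.1784)
Δp = p'−p = (0.0464,0.0589); α = Δx/Fx = (781/16820) / (781/841) = 1/20
check: Δy/Fy = (991/16820) / (991/841) = 1/20 ✓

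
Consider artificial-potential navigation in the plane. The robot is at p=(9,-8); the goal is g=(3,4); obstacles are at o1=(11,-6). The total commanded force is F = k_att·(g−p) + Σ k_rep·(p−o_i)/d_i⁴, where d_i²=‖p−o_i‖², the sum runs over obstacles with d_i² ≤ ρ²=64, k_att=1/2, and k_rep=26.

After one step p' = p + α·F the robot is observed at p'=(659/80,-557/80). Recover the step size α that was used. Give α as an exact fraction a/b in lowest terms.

F_att = 1/2·(g−p) = 1/2·(-6,12) = (-3.0000,6.0000)
o1: d²=8 ≤ ρ²=64; F_rep = 26·(-2,-2)/8² = (-0.8125,-0.8125)
F = F_att + ΣF_rep = (-3.8125,5.1875)
Δp = p'−p = (-0.7625,1.0375); α = Δx/Fx = (-61/80) / (-61/16) = 1/5
check: Δy/Fy = (83/80) / (83/16) = 1/5 ✓

α = 1/5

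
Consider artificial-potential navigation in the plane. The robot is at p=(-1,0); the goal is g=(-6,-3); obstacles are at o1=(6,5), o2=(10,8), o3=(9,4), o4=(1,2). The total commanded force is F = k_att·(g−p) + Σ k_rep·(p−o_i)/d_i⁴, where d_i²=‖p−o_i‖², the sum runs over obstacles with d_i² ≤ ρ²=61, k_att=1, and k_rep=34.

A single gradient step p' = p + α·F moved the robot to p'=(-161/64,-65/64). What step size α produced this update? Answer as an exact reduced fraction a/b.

α = 1/4

F_att = 1·(g−p) = 1·(-5,-3) = (-5.0000,-3.0000)
o1: d²=74 > ρ²=61 → inactive
o2: d²=185 > ρ²=61 → inactive
o3: d²=116 > ρ²=61 → inactive
o4: d²=8 ≤ ρ²=61; F_rep = 34·(-2,-2)/8² = (-1.0625,-1.0625)
F = F_att + ΣF_rep = (-6.0625,-4.0625)
Δp = p'−p = (-1.5156,-1.0156); α = Δx/Fx = (-97/64) / (-97/16) = 1/4
check: Δy/Fy = (-65/64) / (-65/16) = 1/4 ✓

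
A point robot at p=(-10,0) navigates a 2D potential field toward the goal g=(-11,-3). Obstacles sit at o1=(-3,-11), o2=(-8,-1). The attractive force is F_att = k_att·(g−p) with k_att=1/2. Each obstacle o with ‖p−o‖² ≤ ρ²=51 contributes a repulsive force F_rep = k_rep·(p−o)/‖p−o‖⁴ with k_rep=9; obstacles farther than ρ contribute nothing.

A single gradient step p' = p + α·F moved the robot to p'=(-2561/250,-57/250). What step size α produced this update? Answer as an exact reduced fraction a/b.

F_att = 1/2·(g−p) = 1/2·(-1,-3) = (-0.5000,-1.5000)
o1: d²=170 > ρ²=51 → inactive
o2: d²=5 ≤ ρ²=51; F_rep = 9·(-2,1)/5² = (-0.7200,0.3600)
F = F_att + ΣF_rep = (-1.2200,-1.1400)
Δp = p'−p = (-0.2440,-0.2280); α = Δx/Fx = (-61/250) / (-61/50) = 1/5
check: Δy/Fy = (-57/250) / (-57/50) = 1/5 ✓

α = 1/5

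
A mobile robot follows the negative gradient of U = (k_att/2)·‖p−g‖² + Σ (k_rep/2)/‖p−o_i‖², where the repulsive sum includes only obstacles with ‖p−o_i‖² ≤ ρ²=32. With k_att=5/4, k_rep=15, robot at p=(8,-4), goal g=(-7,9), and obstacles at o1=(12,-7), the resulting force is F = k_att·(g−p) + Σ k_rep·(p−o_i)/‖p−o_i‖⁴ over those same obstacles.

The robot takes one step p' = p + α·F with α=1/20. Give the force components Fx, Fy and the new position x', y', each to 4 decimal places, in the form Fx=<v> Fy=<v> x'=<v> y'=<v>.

F_att = 5/4·(g−p) = 5/4·(-15,13) = (-18.7500,16.2500)
o1: d²=25 ≤ ρ²=32; F_rep = 15·(-4,3)/25² = (-0.0960,0.0720)
F = F_att + ΣF_rep = (-18.8460,16.3220)
p' = p + 1/20·F = (7.0577,-3.1839)

Fx=-18.8460 Fy=16.3220 x'=7.0577 y'=-3.1839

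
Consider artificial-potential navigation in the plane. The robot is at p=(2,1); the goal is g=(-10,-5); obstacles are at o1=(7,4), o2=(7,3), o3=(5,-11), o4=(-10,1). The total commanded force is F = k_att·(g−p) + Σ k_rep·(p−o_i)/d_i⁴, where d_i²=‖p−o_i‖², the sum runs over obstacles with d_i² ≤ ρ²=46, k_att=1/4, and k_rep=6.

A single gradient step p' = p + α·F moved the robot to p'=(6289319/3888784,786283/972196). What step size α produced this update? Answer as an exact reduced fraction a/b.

α = 1/8

F_att = 1/4·(g−p) = 1/4·(-12,-6) = (-3.0000,-1.5000)
o1: d²=34 ≤ ρ²=46; F_rep = 6·(-5,-3)/34² = (-0.0260,-0.0156)
o2: d²=29 ≤ ρ²=46; F_rep = 6·(-5,-2)/29² = (-0.0357,-0.0143)
o3: d²=153 > ρ²=46 → inactive
o4: d²=144 > ρ²=46 → inactive
F = F_att + ΣF_rep = (-3.0616,-1.5298)
Δp = p'−p = (-0.3827,-0.1912); α = Δx/Fx = (-1488249/3888784) / (-1488249/486098) = 1/8
check: Δy/Fy = (-185913/972196) / (-371826/243049) = 1/8 ✓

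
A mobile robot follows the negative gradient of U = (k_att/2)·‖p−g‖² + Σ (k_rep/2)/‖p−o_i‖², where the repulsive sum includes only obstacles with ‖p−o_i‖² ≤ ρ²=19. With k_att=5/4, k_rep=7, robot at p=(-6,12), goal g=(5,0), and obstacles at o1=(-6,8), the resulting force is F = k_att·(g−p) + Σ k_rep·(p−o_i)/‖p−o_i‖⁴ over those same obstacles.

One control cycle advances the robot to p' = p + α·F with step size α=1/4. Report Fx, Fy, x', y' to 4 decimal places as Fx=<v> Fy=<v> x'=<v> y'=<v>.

Fx=13.7500 Fy=-14.8906 x'=-2.5625 y'=8.2773

F_att = 5/4·(g−p) = 5/4·(11,-12) = (13.7500,-15.0000)
o1: d²=16 ≤ ρ²=19; F_rep = 7·(0,4)/16² = (0.0000,0.1094)
F = F_att + ΣF_rep = (13.7500,-14.8906)
p' = p + 1/4·F = (-2.5625,8.2773)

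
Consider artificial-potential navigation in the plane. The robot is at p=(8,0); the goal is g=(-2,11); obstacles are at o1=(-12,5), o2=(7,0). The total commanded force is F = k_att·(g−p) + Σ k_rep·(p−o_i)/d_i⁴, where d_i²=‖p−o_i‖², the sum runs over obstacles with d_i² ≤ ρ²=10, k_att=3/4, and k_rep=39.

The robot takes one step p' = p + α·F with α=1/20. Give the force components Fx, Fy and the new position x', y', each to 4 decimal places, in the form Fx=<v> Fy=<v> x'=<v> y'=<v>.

Fx=31.5000 Fy=8.2500 x'=9.5750 y'=0.4125

F_att = 3/4·(g−p) = 3/4·(-10,11) = (-7.5000,8.2500)
o1: d²=425 > ρ²=10 → inactive
o2: d²=1 ≤ ρ²=10; F_rep = 39·(1,0)/1² = (39.0000,0.0000)
F = F_att + ΣF_rep = (31.5000,8.2500)
p' = p + 1/20·F = (9.5750,0.4125)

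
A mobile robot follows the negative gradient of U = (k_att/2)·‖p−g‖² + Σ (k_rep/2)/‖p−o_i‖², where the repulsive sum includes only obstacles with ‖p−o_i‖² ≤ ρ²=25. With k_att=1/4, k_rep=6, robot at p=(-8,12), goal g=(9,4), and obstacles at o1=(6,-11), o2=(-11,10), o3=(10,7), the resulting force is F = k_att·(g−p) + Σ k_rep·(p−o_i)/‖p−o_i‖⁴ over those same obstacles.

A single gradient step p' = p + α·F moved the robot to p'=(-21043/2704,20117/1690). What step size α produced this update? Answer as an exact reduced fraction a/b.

α = 1/20

F_att = 1/4·(g−p) = 1/4·(17,-8) = (4.2500,-2.0000)
o1: d²=725 > ρ²=25 → inactive
o2: d²=13 ≤ ρ²=25; F_rep = 6·(3,2)/13² = (0.1065,0.0710)
o3: d²=349 > ρ²=25 → inactive
F = F_att + ΣF_rep = (4.3565,-1.9290)
Δp = p'−p = (0.2178,-0.0964); α = Δx/Fx = (589/2704) / (2945/676) = 1/20
check: Δy/Fy = (-163/1690) / (-326/169) = 1/20 ✓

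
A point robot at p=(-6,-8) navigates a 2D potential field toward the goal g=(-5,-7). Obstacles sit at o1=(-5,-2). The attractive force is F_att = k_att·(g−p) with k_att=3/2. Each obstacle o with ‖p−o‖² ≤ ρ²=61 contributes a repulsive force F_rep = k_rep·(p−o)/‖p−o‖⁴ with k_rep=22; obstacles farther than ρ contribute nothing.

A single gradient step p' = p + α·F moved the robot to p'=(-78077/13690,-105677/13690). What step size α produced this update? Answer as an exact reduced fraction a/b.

α = 1/5

F_att = 3/2·(g−p) = 3/2·(1,1) = (1.5000,1.5000)
o1: d²=37 ≤ ρ²=61; F_rep = 22·(-1,-6)/37² = (-0.0161,-0.0964)
F = F_att + ΣF_rep = (1.4839,1.4036)
Δp = p'−p = (0.2968,0.2807); α = Δx/Fx = (4063/13690) / (4063/2738) = 1/5
check: Δy/Fy = (3843/13690) / (3843/2738) = 1/5 ✓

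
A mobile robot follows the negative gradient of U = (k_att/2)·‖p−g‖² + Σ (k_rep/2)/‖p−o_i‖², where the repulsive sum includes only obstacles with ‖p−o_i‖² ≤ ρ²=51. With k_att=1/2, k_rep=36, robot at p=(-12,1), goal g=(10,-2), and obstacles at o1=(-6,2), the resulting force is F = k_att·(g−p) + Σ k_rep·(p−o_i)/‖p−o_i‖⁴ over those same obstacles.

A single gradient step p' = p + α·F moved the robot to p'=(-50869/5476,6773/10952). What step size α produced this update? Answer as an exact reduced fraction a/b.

α = 1/4

F_att = 1/2·(g−p) = 1/2·(22,-3) = (11.0000,-1.5000)
o1: d²=37 ≤ ρ²=51; F_rep = 36·(-6,-1)/37² = (-0.1578,-0.0263)
F = F_att + ΣF_rep = (10.8422,-1.5263)
Δp = p'−p = (2.7106,-0.3816); α = Δx/Fx = (14843/5476) / (14843/1369) = 1/4
check: Δy/Fy = (-4179/10952) / (-4179/2738) = 1/4 ✓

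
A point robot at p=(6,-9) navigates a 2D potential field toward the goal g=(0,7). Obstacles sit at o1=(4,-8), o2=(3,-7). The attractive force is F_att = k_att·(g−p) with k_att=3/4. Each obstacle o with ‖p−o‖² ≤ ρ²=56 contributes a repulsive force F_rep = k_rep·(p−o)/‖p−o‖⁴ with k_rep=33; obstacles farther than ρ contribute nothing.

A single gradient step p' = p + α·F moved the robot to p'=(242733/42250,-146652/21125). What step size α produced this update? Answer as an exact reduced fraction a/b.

α = 1/5

F_att = 3/4·(g−p) = 3/4·(-6,16) = (-4.5000,12.0000)
o1: d²=5 ≤ ρ²=56; F_rep = 33·(2,-1)/5² = (2.6400,-1.3200)
o2: d²=13 ≤ ρ²=56; F_rep = 33·(3,-2)/13² = (0.5858,-0.3905)
F = F_att + ΣF_rep = (-1.2742,10.2895)
Δp = p'−p = (-0.2548,2.0579); α = Δx/Fx = (-10767/42250) / (-10767/8450) = 1/5
check: Δy/Fy = (43473/21125) / (43473/4225) = 1/5 ✓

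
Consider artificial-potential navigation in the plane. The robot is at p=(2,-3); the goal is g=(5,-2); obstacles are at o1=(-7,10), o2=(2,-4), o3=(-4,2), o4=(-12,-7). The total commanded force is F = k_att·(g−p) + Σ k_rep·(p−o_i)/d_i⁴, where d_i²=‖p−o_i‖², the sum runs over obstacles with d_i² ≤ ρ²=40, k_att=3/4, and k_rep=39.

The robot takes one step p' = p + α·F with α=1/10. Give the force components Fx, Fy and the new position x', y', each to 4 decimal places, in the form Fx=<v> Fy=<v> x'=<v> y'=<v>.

F_att = 3/4·(g−p) = 3/4·(3,1) = (2.2500,0.7500)
o1: d²=250 > ρ²=40 → inactive
o2: d²=1 ≤ ρ²=40; F_rep = 39·(0,1)/1² = (0.0000,39.0000)
o3: d²=61 > ρ²=40 → inactive
o4: d²=212 > ρ²=40 → inactive
F = F_att + ΣF_rep = (2.2500,39.7500)
p' = p + 1/10·F = (2.2250,0.9750)

Fx=2.2500 Fy=39.7500 x'=2.2250 y'=0.9750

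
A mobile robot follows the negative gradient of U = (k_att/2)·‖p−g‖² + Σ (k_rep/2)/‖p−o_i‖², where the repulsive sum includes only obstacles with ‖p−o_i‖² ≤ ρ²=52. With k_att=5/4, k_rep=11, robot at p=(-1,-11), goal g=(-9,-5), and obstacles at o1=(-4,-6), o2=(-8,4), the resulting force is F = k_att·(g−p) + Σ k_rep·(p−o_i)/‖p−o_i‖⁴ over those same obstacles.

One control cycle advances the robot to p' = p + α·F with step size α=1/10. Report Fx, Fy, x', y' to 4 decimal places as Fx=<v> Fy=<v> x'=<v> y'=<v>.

F_att = 5/4·(g−p) = 5/4·(-8,6) = (-10.0000,7.5000)
o1: d²=34 ≤ ρ²=52; F_rep = 11·(3,-5)/34² = (0.0285,-0.0476)
o2: d²=274 > ρ²=52 → inactive
F = F_att + ΣF_rep = (-9.9715,7.4524)
p' = p + 1/10·F = (-1.9971,-10.2548)

Fx=-9.9715 Fy=7.4524 x'=-1.9971 y'=-10.2548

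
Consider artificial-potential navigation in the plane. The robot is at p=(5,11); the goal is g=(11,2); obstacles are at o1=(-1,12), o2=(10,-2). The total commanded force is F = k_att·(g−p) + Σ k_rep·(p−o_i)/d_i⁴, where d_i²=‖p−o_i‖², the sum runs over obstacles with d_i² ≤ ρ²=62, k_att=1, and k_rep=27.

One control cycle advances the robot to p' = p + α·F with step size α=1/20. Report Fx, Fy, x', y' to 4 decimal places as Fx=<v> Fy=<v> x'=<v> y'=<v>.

Fx=6.1183 Fy=-9.0197 x'=5.3059 y'=10.5490

F_att = 1·(g−p) = 1·(6,-9) = (6.0000,-9.0000)
o1: d²=37 ≤ ρ²=62; F_rep = 27·(6,-1)/37² = (0.1183,-0.0197)
o2: d²=194 > ρ²=62 → inactive
F = F_att + ΣF_rep = (6.1183,-9.0197)
p' = p + 1/20·F = (5.3059,10.5490)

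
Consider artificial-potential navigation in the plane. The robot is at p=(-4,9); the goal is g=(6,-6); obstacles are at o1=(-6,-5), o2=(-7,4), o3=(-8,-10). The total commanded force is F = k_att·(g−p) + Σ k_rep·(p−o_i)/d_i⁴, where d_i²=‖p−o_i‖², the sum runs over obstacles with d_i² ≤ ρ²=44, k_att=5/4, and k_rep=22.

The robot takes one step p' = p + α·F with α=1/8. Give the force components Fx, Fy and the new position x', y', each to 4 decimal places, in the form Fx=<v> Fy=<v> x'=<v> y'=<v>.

F_att = 5/4·(g−p) = 5/4·(10,-15) = (12.5000,-18.7500)
o1: d²=200 > ρ²=44 → inactive
o2: d²=34 ≤ ρ²=44; F_rep = 22·(3,5)/34² = (0.0571,0.0952)
o3: d²=377 > ρ²=44 → inactive
F = F_att + ΣF_rep = (12.5571,-18.6548)
p' = p + 1/8·F = (-2.4304,6.6681)

Fx=12.5571 Fy=-18.6548 x'=-2.4304 y'=6.6681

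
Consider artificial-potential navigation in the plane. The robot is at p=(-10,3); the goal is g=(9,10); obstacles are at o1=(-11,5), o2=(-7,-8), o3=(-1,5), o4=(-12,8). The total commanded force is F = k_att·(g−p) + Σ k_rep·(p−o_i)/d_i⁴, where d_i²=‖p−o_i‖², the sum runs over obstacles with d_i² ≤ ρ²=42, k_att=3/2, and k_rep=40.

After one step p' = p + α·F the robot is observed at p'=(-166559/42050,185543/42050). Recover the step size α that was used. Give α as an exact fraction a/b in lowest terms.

F_att = 3/2·(g−p) = 3/2·(19,7) = (28.5000,10.5000)
o1: d²=5 ≤ ρ²=42; F_rep = 40·(1,-2)/5² = (1.6000,-3.2000)
o2: d²=130 > ρ²=42 → inactive
o3: d²=85 > ρ²=42 → inactive
o4: d²=29 ≤ ρ²=42; F_rep = 40·(2,-5)/29² = (0.0951,-0.2378)
F = F_att + ΣF_rep = (30.1951,7.0622)
Δp = p'−p = (6.0390,1.4124); α = Δx/Fx = (253941/42050) / (253941/8410) = 1/5
check: Δy/Fy = (59393/42050) / (59393/8410) = 1/5 ✓

α = 1/5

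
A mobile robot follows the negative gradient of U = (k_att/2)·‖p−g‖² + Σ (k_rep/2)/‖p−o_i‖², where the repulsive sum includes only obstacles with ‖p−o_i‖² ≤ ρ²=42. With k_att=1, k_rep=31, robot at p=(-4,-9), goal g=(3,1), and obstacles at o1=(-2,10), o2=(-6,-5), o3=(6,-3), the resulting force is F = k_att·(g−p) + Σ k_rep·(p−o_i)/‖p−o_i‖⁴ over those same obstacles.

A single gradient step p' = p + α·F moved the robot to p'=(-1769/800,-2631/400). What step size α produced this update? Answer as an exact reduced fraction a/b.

α = 1/4

F_att = 1·(g−p) = 1·(7,10) = (7.0000,10.0000)
o1: d²=365 > ρ²=42 → inactive
o2: d²=20 ≤ ρ²=42; F_rep = 31·(2,-4)/20² = (0.1550,-0.3100)
o3: d²=136 > ρ²=42 → inactive
F = F_att + ΣF_rep = (7.1550,9.6900)
Δp = p'−p = (1.7888,2.4225); α = Δx/Fx = (1431/800) / (1431/200) = 1/4
check: Δy/Fy = (969/400) / (969/100) = 1/4 ✓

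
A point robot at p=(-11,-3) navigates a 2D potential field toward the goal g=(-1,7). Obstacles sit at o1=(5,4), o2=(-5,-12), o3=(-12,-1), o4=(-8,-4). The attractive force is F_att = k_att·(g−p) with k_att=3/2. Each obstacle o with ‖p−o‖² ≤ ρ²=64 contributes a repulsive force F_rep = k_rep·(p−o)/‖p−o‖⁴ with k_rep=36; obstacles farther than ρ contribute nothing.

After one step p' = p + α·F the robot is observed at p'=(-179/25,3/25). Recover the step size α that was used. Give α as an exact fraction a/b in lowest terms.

F_att = 3/2·(g−p) = 3/2·(10,10) = (15.0000,15.0000)
o1: d²=305 > ρ²=64 → inactive
o2: d²=117 > ρ²=64 → inactive
o3: d²=5 ≤ ρ²=64; F_rep = 36·(1,-2)/5² = (1.4400,-2.8800)
o4: d²=10 ≤ ρ²=64; F_rep = 36·(-3,1)/10² = (-1.0800,0.3600)
F = F_att + ΣF_rep = (15.3600,12.4800)
Δp = p'−p = (3.8400,3.1200); α = Δx/Fx = (96/25) / (384/25) = 1/4
check: Δy/Fy = (78/25) / (312/25) = 1/4 ✓

α = 1/4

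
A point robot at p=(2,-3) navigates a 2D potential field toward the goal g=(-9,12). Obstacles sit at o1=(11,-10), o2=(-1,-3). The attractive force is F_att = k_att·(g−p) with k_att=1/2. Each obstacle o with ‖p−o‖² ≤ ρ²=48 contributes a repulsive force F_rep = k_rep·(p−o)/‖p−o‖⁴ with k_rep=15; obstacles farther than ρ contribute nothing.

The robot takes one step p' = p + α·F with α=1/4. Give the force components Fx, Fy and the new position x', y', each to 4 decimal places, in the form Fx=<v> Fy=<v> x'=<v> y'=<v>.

F_att = 1/2·(g−p) = 1/2·(-11,15) = (-5.5000,7.5000)
o1: d²=130 > ρ²=48 → inactive
o2: d²=9 ≤ ρ²=48; F_rep = 15·(3,0)/9² = (0.5556,0.0000)
F = F_att + ΣF_rep = (-4.9444,7.5000)
p' = p + 1/4·F = (0.7639,-1.1250)

Fx=-4.9444 Fy=7.5000 x'=0.7639 y'=-1.1250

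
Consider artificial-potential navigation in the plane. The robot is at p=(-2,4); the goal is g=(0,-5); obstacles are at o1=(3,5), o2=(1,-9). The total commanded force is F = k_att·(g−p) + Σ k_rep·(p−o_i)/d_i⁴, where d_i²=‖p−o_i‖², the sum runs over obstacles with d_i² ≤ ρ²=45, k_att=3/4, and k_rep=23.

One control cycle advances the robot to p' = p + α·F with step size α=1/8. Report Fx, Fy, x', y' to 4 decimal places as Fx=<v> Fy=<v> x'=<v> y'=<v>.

Fx=1.3299 Fy=-6.7840 x'=-1.8338 y'=3.1520

F_att = 3/4·(g−p) = 3/4·(2,-9) = (1.5000,-6.7500)
o1: d²=26 ≤ ρ²=45; F_rep = 23·(-5,-1)/26² = (-0.1701,-0.0340)
o2: d²=178 > ρ²=45 → inactive
F = F_att + ΣF_rep = (1.3299,-6.7840)
p' = p + 1/8·F = (-1.8338,3.1520)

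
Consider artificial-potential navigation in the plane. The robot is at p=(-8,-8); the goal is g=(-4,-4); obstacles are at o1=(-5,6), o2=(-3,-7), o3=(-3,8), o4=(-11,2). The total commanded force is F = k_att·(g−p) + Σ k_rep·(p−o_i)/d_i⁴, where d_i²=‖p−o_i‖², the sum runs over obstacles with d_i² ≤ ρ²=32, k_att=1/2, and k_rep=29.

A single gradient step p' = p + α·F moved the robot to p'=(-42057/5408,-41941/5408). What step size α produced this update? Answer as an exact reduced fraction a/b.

α = 1/8

F_att = 1/2·(g−p) = 1/2·(4,4) = (2.0000,2.0000)
o1: d²=205 > ρ²=32 → inactive
o2: d²=26 ≤ ρ²=32; F_rep = 29·(-5,-1)/26² = (-0.2145,-0.0429)
o3: d²=281 > ρ²=32 → inactive
o4: d²=109 > ρ²=32 → inactive
F = F_att + ΣF_rep = (1.7855,1.9571)
Δp = p'−p = (0.2232,0.2446); α = Δx/Fx = (1207/5408) / (1207/676) = 1/8
check: Δy/Fy = (1323/5408) / (1323/676) = 1/8 ✓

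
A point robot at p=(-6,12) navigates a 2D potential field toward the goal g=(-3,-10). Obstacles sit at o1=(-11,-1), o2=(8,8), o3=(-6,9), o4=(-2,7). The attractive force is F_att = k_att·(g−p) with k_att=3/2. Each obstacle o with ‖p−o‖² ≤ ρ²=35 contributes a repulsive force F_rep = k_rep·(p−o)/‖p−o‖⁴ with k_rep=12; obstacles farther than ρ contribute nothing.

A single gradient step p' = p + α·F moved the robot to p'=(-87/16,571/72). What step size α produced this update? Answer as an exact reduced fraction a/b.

α = 1/8

F_att = 3/2·(g−p) = 3/2·(3,-22) = (4.5000,-33.0000)
o1: d²=194 > ρ²=35 → inactive
o2: d²=212 > ρ²=35 → inactive
o3: d²=9 ≤ ρ²=35; F_rep = 12·(0,3)/9² = (0.0000,0.4444)
o4: d²=41 > ρ²=35 → inactive
F = F_att + ΣF_rep = (4.5000,-32.5556)
Δp = p'−p = (0.5625,-4.0694); α = Δx/Fx = (9/16) / (9/2) = 1/8
check: Δy/Fy = (-293/72) / (-293/9) = 1/8 ✓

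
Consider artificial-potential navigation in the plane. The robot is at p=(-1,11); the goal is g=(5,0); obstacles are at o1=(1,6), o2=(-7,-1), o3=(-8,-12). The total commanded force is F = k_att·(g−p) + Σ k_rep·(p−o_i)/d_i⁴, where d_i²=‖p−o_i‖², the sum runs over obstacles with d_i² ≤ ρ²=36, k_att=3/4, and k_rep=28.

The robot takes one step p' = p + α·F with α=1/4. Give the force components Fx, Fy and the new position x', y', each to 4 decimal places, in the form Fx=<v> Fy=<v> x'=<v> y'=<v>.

F_att = 3/4·(g−p) = 3/4·(6,-11) = (4.5000,-8.2500)
o1: d²=29 ≤ ρ²=36; F_rep = 28·(-2,5)/29² = (-0.0666,0.1665)
o2: d²=180 > ρ²=36 → inactive
o3: d²=578 > ρ²=36 → inactive
F = F_att + ΣF_rep = (4.4334,-8.0835)
p' = p + 1/4·F = (0.1084,8.9791)

Fx=4.4334 Fy=-8.0835 x'=0.1084 y'=8.9791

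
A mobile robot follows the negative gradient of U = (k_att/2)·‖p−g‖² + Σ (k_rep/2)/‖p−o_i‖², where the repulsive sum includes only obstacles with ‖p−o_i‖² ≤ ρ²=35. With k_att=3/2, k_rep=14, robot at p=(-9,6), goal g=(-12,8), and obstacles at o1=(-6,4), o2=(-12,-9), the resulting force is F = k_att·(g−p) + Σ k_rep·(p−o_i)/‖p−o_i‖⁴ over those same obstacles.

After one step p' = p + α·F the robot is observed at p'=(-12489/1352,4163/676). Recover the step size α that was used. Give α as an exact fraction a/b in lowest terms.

F_att = 3/2·(g−p) = 3/2·(-3,2) = (-4.5000,3.0000)
o1: d²=13 ≤ ρ²=35; F_rep = 14·(-3,2)/13² = (-0.2485,0.1657)
o2: d²=234 > ρ²=35 → inactive
F = F_att + ΣF_rep = (-4.7485,3.1657)
Δp = p'−p = (-0.2374,0.1583); α = Δx/Fx = (-321/1352) / (-1605/338) = 1/20
check: Δy/Fy = (107/676) / (535/169) = 1/20 ✓

α = 1/20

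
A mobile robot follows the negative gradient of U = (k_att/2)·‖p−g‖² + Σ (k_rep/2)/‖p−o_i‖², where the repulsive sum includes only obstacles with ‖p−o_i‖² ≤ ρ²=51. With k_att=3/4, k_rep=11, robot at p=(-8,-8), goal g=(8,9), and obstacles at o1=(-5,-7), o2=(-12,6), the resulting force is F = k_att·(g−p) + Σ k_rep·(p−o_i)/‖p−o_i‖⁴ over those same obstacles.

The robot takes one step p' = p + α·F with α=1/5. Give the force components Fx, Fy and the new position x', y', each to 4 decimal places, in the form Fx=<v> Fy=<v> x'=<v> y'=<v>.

F_att = 3/4·(g−p) = 3/4·(16,17) = (12.0000,12.7500)
o1: d²=10 ≤ ρ²=51; F_rep = 11·(-3,-1)/10² = (-0.3300,-0.1100)
o2: d²=212 > ρ²=51 → inactive
F = F_att + ΣF_rep = (11.6700,12.6400)
p' = p + 1/5·F = (-5.6660,-5.4720)

Fx=11.6700 Fy=12.6400 x'=-5.6660 y'=-5.4720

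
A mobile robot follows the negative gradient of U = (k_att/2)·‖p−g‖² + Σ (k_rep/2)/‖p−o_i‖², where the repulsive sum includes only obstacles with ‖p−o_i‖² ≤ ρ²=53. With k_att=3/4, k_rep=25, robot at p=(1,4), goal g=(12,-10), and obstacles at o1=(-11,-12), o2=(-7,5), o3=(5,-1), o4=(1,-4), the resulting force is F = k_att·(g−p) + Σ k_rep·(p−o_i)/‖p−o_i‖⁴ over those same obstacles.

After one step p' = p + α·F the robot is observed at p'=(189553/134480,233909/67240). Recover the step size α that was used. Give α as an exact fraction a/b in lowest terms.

F_att = 3/4·(g−p) = 3/4·(11,-14) = (8.2500,-10.5000)
o1: d²=400 > ρ²=53 → inactive
o2: d²=65 > ρ²=53 → inactive
o3: d²=41 ≤ ρ²=53; F_rep = 25·(-4,5)/41² = (-0.0595,0.0744)
o4: d²=64 > ρ²=53 → inactive
F = F_att + ΣF_rep = (8.1905,-10.4256)
Δp = p'−p = (0.4095,-0.5213); α = Δx/Fx = (55073/134480) / (55073/6724) = 1/20
check: Δy/Fy = (-35051/67240) / (-35051/3362) = 1/20 ✓

α = 1/20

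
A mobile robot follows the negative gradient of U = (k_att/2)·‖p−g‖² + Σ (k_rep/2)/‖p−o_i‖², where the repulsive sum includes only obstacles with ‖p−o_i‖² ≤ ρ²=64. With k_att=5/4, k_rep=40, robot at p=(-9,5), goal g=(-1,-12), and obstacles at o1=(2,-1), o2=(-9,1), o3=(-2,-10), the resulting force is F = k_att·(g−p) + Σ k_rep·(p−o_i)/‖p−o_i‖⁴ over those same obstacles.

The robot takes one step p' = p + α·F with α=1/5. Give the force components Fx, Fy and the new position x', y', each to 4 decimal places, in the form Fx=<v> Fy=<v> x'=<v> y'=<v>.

F_att = 5/4·(g−p) = 5/4·(8,-17) = (10.0000,-21.2500)
o1: d²=157 > ρ²=64 → inactive
o2: d²=16 ≤ ρ²=64; F_rep = 40·(0,4)/16² = (0.0000,0.6250)
o3: d²=274 > ρ²=64 → inactive
F = F_att + ΣF_rep = (10.0000,-20.6250)
p' = p + 1/5·F = (-7.0000,0.8750)

Fx=10.0000 Fy=-20.6250 x'=-7.0000 y'=0.8750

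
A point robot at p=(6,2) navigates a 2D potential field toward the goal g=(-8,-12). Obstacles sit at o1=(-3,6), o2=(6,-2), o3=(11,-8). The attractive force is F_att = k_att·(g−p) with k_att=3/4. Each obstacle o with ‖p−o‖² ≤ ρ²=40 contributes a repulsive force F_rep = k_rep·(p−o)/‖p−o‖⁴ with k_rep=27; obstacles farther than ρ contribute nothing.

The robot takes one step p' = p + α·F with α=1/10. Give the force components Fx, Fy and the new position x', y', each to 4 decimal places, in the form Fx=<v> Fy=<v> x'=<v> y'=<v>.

Fx=-10.5000 Fy=-10.0781 x'=4.9500 y'=0.9922

F_att = 3/4·(g−p) = 3/4·(-14,-14) = (-10.5000,-10.5000)
o1: d²=97 > ρ²=40 → inactive
o2: d²=16 ≤ ρ²=40; F_rep = 27·(0,4)/16² = (0.0000,0.4219)
o3: d²=125 > ρ²=40 → inactive
F = F_att + ΣF_rep = (-10.5000,-10.0781)
p' = p + 1/10·F = (4.9500,0.9922)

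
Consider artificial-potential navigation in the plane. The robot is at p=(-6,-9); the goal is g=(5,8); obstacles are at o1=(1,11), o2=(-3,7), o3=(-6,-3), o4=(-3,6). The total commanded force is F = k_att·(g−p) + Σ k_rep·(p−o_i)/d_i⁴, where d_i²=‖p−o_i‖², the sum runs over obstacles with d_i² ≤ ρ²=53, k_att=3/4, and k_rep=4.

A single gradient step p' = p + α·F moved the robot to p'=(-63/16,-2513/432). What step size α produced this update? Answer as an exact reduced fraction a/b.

F_att = 3/4·(g−p) = 3/4·(11,17) = (8.2500,12.7500)
o1: d²=449 > ρ²=53 → inactive
o2: d²=265 > ρ²=53 → inactive
o3: d²=36 ≤ ρ²=53; F_rep = 4·(0,-6)/36² = (0.0000,-0.0185)
o4: d²=234 > ρ²=53 → inactive
F = F_att + ΣF_rep = (8.2500,12.7315)
Δp = p'−p = (2.0625,3.1829); α = Δx/Fx = (33/16) / (33/4) = 1/4
check: Δy/Fy = (1375/432) / (1375/108) = 1/4 ✓

α = 1/4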